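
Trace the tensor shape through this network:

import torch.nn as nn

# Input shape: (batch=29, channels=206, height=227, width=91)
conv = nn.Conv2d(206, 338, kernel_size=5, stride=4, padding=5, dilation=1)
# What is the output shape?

Input shape: (29, 206, 227, 91)
Output shape: (29, 338, 59, 25)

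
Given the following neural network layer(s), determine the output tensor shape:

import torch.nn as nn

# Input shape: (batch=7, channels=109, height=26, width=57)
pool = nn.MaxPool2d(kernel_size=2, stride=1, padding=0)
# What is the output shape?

Input shape: (7, 109, 26, 57)
Output shape: (7, 109, 25, 56)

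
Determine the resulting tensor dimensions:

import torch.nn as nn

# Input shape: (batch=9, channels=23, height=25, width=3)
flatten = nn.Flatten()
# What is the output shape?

Input shape: (9, 23, 25, 3)
Output shape: (9, 1725)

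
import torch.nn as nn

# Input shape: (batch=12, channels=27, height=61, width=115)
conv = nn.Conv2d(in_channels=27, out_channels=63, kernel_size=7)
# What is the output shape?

Input shape: (12, 27, 61, 115)
Output shape: (12, 63, 55, 109)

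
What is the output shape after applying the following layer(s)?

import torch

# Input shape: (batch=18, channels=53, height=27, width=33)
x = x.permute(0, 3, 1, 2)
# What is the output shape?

Input shape: (18, 53, 27, 33)
Output shape: (18, 33, 53, 27)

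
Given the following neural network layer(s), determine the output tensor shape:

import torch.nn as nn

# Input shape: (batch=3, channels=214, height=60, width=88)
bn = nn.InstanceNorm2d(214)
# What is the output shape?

Input shape: (3, 214, 60, 88)
Output shape: (3, 214, 60, 88)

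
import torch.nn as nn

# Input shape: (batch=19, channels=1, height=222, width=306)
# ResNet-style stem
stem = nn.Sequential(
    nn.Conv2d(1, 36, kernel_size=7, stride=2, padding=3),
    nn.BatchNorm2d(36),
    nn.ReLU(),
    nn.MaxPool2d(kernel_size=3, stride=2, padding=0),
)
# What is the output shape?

Input shape: (19, 1, 222, 306)
  -> after Conv2d 7x7 stride=2: (19, 36, 111, 153)
Output shape: (19, 36, 55, 76)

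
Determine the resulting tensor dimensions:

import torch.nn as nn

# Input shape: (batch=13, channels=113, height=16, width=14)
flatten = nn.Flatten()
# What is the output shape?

Input shape: (13, 113, 16, 14)
Output shape: (13, 25312)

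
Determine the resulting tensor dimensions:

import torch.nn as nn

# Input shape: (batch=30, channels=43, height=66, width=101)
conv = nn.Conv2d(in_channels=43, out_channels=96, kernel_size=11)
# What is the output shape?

Input shape: (30, 43, 66, 101)
Output shape: (30, 96, 56, 91)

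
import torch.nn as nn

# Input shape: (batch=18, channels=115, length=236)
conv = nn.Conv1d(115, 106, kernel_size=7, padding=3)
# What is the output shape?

Input shape: (18, 115, 236)
Output shape: (18, 106, 236)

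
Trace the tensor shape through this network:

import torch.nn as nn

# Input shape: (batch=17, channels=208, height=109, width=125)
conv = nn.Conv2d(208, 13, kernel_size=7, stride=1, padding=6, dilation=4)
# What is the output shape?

Input shape: (17, 208, 109, 125)
Output shape: (17, 13, 97, 113)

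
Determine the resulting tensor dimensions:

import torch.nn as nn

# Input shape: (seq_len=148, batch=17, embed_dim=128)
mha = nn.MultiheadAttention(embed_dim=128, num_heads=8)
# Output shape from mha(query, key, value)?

Input shape: (148, 17, 128)
Output shape: (148, 17, 128)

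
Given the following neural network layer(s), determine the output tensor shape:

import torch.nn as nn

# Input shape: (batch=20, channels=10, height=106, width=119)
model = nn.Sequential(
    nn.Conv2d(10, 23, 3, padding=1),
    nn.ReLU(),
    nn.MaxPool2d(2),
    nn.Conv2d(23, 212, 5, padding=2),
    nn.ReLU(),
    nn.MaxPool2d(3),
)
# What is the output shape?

Input shape: (20, 10, 106, 119)
  -> after first Conv2d: (20, 23, 106, 119)
  -> after first MaxPool2d: (20, 23, 53, 59)
  -> after second Conv2d: (20, 212, 53, 59)
Output shape: (20, 212, 17, 19)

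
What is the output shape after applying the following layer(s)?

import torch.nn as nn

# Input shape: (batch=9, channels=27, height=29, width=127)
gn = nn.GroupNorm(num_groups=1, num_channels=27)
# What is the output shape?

Input shape: (9, 27, 29, 127)
Output shape: (9, 27, 29, 127)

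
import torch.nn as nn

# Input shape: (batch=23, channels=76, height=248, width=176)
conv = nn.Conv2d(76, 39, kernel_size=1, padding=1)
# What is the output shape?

Input shape: (23, 76, 248, 176)
Output shape: (23, 39, 250, 178)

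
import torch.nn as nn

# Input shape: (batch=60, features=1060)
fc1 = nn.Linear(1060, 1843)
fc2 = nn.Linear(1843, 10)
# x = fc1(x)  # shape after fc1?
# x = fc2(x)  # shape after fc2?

Input shape: (60, 1060)
  -> after fc1: (60, 1843)
Output shape: (60, 10)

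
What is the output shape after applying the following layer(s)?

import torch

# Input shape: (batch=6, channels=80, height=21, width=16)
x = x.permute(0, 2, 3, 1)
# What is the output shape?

Input shape: (6, 80, 21, 16)
Output shape: (6, 21, 16, 80)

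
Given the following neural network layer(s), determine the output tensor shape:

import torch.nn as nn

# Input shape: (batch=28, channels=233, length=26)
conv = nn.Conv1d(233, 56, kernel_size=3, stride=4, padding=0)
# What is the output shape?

Input shape: (28, 233, 26)
Output shape: (28, 56, 6)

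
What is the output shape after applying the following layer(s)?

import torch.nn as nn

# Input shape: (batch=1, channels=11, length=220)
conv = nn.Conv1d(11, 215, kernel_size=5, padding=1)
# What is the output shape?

Input shape: (1, 11, 220)
Output shape: (1, 215, 218)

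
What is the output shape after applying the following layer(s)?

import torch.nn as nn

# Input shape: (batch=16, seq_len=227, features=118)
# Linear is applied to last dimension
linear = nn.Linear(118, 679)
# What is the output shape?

Input shape: (16, 227, 118)
Output shape: (16, 227, 679)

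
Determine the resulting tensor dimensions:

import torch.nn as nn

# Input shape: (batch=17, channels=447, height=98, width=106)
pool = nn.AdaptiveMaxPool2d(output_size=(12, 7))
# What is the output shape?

Input shape: (17, 447, 98, 106)
Output shape: (17, 447, 12, 7)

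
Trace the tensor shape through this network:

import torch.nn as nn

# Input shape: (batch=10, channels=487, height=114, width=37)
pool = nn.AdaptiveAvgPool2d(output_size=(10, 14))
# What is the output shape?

Input shape: (10, 487, 114, 37)
Output shape: (10, 487, 10, 14)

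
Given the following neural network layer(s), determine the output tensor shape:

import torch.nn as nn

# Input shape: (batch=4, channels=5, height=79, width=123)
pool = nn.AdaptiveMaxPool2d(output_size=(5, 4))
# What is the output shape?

Input shape: (4, 5, 79, 123)
Output shape: (4, 5, 5, 4)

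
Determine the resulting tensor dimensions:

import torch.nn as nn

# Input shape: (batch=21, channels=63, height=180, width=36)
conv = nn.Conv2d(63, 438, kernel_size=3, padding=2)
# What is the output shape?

Input shape: (21, 63, 180, 36)
Output shape: (21, 438, 182, 38)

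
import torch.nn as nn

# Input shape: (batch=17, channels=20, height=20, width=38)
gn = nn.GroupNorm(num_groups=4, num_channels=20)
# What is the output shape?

Input shape: (17, 20, 20, 38)
Output shape: (17, 20, 20, 38)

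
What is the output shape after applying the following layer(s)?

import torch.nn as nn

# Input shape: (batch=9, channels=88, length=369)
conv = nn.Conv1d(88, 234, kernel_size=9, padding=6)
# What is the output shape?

Input shape: (9, 88, 369)
Output shape: (9, 234, 373)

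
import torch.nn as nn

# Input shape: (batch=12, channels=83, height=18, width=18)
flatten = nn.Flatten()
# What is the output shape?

Input shape: (12, 83, 18, 18)
Output shape: (12, 26892)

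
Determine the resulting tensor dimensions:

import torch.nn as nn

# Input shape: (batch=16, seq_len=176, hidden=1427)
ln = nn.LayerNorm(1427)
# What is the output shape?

Input shape: (16, 176, 1427)
Output shape: (16, 176, 1427)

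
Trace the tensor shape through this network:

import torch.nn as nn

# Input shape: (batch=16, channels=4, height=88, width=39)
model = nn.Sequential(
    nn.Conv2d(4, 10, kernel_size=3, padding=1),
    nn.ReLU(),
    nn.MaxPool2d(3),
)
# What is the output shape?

Input shape: (16, 4, 88, 39)
  -> after Conv2d: (16, 10, 88, 39)
  -> after ReLU: (16, 10, 88, 39)
Output shape: (16, 10, 29, 13)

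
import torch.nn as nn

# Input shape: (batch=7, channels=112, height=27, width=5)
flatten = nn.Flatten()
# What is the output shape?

Input shape: (7, 112, 27, 5)
Output shape: (7, 15120)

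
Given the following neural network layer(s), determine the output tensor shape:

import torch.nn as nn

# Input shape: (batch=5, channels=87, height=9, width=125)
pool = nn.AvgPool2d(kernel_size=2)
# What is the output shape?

Input shape: (5, 87, 9, 125)
Output shape: (5, 87, 4, 62)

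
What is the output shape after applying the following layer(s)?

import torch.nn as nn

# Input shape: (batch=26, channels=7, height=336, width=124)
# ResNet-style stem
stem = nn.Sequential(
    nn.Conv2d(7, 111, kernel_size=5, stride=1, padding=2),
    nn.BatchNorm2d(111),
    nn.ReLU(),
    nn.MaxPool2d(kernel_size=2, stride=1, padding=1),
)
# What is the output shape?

Input shape: (26, 7, 336, 124)
  -> after Conv2d 5x5 stride=1: (26, 111, 336, 124)
Output shape: (26, 111, 337, 125)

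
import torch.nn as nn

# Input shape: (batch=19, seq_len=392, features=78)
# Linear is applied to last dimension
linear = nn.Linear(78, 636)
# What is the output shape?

Input shape: (19, 392, 78)
Output shape: (19, 392, 636)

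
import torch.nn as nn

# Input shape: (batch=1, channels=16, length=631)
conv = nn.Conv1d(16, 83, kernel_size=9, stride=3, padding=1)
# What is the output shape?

Input shape: (1, 16, 631)
Output shape: (1, 83, 209)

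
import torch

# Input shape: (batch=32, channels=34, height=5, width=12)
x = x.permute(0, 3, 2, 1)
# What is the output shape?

Input shape: (32, 34, 5, 12)
Output shape: (32, 12, 5, 34)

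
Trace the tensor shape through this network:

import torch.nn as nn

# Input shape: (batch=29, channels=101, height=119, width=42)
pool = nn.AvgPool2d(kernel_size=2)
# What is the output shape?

Input shape: (29, 101, 119, 42)
Output shape: (29, 101, 59, 21)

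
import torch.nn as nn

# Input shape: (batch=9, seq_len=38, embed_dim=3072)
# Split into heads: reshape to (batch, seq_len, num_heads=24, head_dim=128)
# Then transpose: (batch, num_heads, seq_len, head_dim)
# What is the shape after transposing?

Input shape: (9, 38, 3072)
  -> after reshape: (9, 38, 24, 128)
Output shape: (9, 24, 38, 128)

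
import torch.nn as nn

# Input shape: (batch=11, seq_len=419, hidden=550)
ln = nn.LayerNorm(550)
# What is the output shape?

Input shape: (11, 419, 550)
Output shape: (11, 419, 550)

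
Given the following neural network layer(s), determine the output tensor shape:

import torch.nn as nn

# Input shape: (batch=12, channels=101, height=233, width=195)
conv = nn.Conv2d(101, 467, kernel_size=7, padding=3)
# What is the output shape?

Input shape: (12, 101, 233, 195)
Output shape: (12, 467, 233, 195)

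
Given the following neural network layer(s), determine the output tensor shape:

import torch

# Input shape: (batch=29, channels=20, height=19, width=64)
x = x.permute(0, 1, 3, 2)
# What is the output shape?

Input shape: (29, 20, 19, 64)
Output shape: (29, 20, 64, 19)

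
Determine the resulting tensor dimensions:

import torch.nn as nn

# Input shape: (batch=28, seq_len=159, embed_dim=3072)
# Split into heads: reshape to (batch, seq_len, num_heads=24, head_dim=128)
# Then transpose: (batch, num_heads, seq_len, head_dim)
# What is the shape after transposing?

Input shape: (28, 159, 3072)
  -> after reshape: (28, 159, 24, 128)
Output shape: (28, 24, 159, 128)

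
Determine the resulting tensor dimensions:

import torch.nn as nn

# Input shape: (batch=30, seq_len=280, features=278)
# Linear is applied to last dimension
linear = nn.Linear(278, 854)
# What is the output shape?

Input shape: (30, 280, 278)
Output shape: (30, 280, 854)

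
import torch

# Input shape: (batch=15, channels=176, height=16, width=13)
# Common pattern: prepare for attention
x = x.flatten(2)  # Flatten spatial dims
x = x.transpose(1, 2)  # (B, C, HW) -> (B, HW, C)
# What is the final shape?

Input shape: (15, 176, 16, 13)
  -> after flatten(2): (15, 176, 208)
Output shape: (15, 208, 176)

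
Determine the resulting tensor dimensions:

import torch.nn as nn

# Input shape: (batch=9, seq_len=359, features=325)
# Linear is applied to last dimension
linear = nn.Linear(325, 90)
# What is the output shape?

Input shape: (9, 359, 325)
Output shape: (9, 359, 90)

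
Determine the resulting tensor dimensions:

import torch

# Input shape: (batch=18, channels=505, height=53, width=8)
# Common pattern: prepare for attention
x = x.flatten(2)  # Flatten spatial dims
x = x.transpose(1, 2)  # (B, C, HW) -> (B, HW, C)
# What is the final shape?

Input shape: (18, 505, 53, 8)
  -> after flatten(2): (18, 505, 424)
Output shape: (18, 424, 505)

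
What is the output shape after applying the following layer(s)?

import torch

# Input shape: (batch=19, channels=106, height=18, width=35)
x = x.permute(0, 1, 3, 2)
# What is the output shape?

Input shape: (19, 106, 18, 35)
Output shape: (19, 106, 35, 18)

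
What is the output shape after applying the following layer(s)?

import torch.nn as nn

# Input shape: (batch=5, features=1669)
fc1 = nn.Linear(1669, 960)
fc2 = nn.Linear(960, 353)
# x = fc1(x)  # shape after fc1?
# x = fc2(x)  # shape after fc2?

Input shape: (5, 1669)
  -> after fc1: (5, 960)
Output shape: (5, 353)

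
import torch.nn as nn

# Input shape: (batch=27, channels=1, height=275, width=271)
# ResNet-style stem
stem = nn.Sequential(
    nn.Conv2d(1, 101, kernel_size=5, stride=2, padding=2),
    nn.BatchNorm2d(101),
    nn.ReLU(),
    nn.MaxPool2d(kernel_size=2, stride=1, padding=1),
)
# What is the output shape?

Input shape: (27, 1, 275, 271)
  -> after Conv2d 5x5 stride=2: (27, 101, 138, 136)
Output shape: (27, 101, 139, 137)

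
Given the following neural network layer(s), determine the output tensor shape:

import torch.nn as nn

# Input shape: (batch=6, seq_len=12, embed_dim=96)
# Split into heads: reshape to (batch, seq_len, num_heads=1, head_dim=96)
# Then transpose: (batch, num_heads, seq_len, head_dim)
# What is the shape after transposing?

Input shape: (6, 12, 96)
  -> after reshape: (6, 12, 1, 96)
Output shape: (6, 1, 12, 96)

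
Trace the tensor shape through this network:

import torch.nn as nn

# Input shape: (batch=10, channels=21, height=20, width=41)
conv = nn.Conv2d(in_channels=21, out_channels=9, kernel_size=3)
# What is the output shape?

Input shape: (10, 21, 20, 41)
Output shape: (10, 9, 18, 39)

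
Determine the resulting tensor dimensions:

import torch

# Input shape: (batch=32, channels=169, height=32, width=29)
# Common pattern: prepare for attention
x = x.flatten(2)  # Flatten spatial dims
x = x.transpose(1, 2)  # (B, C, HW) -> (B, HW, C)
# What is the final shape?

Input shape: (32, 169, 32, 29)
  -> after flatten(2): (32, 169, 928)
Output shape: (32, 928, 169)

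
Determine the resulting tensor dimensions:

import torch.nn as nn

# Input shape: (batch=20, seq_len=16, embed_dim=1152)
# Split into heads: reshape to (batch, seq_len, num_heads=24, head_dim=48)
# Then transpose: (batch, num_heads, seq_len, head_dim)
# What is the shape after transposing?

Input shape: (20, 16, 1152)
  -> after reshape: (20, 16, 24, 48)
Output shape: (20, 24, 16, 48)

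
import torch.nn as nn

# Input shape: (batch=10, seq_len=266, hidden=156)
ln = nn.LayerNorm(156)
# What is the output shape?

Input shape: (10, 266, 156)
Output shape: (10, 266, 156)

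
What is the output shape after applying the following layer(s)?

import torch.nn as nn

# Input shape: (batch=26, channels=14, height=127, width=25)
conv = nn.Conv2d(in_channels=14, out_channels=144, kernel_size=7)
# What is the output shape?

Input shape: (26, 14, 127, 25)
Output shape: (26, 144, 121, 19)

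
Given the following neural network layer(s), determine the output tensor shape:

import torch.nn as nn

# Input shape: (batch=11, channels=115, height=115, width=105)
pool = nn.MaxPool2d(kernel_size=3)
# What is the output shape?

Input shape: (11, 115, 115, 105)
Output shape: (11, 115, 38, 35)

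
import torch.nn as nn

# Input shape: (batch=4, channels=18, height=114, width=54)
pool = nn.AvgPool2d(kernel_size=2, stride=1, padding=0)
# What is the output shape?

Input shape: (4, 18, 114, 54)
Output shape: (4, 18, 113, 53)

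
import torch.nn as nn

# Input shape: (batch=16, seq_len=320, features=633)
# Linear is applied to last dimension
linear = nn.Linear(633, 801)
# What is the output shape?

Input shape: (16, 320, 633)
Output shape: (16, 320, 801)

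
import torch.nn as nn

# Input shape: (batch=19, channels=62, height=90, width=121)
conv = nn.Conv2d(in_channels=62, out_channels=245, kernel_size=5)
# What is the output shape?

Input shape: (19, 62, 90, 121)
Output shape: (19, 245, 86, 117)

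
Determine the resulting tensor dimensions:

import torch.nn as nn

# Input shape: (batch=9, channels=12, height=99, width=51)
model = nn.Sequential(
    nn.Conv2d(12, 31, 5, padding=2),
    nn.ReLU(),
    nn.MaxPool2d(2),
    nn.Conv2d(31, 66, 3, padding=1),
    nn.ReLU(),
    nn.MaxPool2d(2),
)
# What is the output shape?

Input shape: (9, 12, 99, 51)
  -> after first Conv2d: (9, 31, 99, 51)
  -> after first MaxPool2d: (9, 31, 49, 25)
  -> after second Conv2d: (9, 66, 49, 25)
Output shape: (9, 66, 24, 12)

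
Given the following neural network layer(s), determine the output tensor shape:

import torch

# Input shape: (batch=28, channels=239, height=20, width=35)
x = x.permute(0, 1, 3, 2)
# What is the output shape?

Input shape: (28, 239, 20, 35)
Output shape: (28, 239, 35, 20)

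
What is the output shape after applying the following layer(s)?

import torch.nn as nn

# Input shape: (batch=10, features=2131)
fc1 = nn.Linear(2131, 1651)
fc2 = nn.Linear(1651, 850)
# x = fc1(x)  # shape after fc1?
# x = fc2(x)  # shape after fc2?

Input shape: (10, 2131)
  -> after fc1: (10, 1651)
Output shape: (10, 850)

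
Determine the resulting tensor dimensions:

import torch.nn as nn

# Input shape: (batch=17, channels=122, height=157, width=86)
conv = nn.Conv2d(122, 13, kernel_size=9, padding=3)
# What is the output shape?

Input shape: (17, 122, 157, 86)
Output shape: (17, 13, 155, 84)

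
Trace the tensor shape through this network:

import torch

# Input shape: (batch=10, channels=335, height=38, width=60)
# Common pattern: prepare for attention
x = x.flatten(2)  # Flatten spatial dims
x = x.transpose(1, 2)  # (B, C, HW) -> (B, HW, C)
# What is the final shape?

Input shape: (10, 335, 38, 60)
  -> after flatten(2): (10, 335, 2280)
Output shape: (10, 2280, 335)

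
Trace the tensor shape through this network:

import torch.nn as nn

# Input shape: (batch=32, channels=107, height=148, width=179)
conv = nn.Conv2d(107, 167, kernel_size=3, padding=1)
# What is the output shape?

Input shape: (32, 107, 148, 179)
Output shape: (32, 167, 148, 179)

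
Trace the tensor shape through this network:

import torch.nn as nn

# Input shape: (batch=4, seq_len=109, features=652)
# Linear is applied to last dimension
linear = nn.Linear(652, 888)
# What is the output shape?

Input shape: (4, 109, 652)
Output shape: (4, 109, 888)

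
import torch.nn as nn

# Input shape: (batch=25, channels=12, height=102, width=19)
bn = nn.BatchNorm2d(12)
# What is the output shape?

Input shape: (25, 12, 102, 19)
Output shape: (25, 12, 102, 19)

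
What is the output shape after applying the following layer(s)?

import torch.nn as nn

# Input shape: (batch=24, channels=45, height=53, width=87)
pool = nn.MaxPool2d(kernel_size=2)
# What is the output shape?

Input shape: (24, 45, 53, 87)
Output shape: (24, 45, 26, 43)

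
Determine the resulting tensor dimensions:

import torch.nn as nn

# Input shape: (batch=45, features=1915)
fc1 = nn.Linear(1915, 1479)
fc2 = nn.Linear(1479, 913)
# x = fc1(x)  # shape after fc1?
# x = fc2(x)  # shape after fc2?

Input shape: (45, 1915)
  -> after fc1: (45, 1479)
Output shape: (45, 913)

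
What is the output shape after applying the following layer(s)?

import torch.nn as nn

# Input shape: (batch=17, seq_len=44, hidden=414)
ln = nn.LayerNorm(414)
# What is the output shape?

Input shape: (17, 44, 414)
Output shape: (17, 44, 414)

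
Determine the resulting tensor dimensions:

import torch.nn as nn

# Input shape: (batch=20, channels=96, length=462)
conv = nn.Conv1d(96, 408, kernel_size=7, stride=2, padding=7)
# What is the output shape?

Input shape: (20, 96, 462)
Output shape: (20, 408, 235)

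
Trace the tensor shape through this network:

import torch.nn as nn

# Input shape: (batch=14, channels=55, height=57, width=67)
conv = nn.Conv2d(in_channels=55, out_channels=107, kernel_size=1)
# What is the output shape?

Input shape: (14, 55, 57, 67)
Output shape: (14, 107, 57, 67)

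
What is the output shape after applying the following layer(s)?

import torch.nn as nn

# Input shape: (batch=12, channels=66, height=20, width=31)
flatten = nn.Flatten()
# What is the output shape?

Input shape: (12, 66, 20, 31)
Output shape: (12, 40920)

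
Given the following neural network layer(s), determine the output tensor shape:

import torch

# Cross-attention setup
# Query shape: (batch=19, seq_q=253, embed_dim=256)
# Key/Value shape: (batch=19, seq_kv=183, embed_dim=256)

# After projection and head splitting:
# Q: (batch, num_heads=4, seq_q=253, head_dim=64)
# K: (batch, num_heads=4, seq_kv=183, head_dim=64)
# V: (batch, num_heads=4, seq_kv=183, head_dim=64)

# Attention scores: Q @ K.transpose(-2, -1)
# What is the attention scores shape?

Input shape: (19, 253, 256)
Output shape: (19, 4, 253, 183)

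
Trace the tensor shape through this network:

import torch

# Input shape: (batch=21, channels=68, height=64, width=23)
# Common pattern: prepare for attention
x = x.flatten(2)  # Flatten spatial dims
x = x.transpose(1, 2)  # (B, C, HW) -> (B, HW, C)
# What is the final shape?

Input shape: (21, 68, 64, 23)
  -> after flatten(2): (21, 68, 1472)
Output shape: (21, 1472, 68)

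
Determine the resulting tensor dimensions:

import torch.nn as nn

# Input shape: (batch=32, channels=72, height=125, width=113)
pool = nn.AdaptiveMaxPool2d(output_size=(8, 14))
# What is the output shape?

Input shape: (32, 72, 125, 113)
Output shape: (32, 72, 8, 14)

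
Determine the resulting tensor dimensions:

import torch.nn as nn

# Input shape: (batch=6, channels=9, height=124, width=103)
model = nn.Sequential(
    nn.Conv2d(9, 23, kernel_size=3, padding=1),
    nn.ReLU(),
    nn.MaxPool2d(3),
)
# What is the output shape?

Input shape: (6, 9, 124, 103)
  -> after Conv2d: (6, 23, 124, 103)
  -> after ReLU: (6, 23, 124, 103)
Output shape: (6, 23, 41, 34)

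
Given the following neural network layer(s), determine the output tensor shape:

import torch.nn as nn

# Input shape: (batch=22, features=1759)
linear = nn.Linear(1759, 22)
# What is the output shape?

Input shape: (22, 1759)
Output shape: (22, 22)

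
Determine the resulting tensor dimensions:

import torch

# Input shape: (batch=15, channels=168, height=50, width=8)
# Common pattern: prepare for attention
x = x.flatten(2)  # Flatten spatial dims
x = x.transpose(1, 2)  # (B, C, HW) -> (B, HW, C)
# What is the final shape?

Input shape: (15, 168, 50, 8)
  -> after flatten(2): (15, 168, 400)
Output shape: (15, 400, 168)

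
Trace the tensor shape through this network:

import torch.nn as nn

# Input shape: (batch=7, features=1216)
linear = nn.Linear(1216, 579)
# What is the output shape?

Input shape: (7, 1216)
Output shape: (7, 579)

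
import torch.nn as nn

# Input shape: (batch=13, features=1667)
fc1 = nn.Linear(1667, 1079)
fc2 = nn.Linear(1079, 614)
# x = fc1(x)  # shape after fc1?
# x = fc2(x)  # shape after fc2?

Input shape: (13, 1667)
  -> after fc1: (13, 1079)
Output shape: (13, 614)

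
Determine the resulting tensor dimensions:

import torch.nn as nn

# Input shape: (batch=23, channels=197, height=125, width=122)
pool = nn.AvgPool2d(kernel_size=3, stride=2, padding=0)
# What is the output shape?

Input shape: (23, 197, 125, 122)
Output shape: (23, 197, 62, 60)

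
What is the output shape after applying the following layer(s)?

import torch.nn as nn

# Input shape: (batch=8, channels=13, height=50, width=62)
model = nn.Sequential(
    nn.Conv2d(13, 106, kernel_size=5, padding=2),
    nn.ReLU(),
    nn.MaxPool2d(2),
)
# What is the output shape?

Input shape: (8, 13, 50, 62)
  -> after Conv2d: (8, 106, 50, 62)
  -> after ReLU: (8, 106, 50, 62)
Output shape: (8, 106, 25, 31)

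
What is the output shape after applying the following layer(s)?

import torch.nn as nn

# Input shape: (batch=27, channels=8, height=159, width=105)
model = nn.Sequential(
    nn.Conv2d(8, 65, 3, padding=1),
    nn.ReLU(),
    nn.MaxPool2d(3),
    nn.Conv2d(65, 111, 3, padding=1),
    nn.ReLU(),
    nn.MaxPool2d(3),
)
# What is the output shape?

Input shape: (27, 8, 159, 105)
  -> after first Conv2d: (27, 65, 159, 105)
  -> after first MaxPool2d: (27, 65, 53, 35)
  -> after second Conv2d: (27, 111, 53, 35)
Output shape: (27, 111, 17, 11)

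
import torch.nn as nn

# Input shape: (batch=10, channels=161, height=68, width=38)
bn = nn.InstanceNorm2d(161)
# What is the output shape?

Input shape: (10, 161, 68, 38)
Output shape: (10, 161, 68, 38)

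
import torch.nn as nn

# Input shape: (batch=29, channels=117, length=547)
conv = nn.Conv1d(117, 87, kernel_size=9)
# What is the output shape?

Input shape: (29, 117, 547)
Output shape: (29, 87, 539)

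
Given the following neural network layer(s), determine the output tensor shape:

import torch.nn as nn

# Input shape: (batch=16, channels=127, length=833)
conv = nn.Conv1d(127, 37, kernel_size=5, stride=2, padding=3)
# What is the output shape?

Input shape: (16, 127, 833)
Output shape: (16, 37, 418)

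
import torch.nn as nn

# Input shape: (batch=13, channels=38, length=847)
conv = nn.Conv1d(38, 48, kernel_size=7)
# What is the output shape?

Input shape: (13, 38, 847)
Output shape: (13, 48, 841)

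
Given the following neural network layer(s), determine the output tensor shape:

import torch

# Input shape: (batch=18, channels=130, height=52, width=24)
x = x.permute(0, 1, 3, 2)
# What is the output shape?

Input shape: (18, 130, 52, 24)
Output shape: (18, 130, 24, 52)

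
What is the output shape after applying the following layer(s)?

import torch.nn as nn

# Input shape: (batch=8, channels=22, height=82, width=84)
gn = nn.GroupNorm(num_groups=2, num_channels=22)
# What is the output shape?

Input shape: (8, 22, 82, 84)
Output shape: (8, 22, 82, 84)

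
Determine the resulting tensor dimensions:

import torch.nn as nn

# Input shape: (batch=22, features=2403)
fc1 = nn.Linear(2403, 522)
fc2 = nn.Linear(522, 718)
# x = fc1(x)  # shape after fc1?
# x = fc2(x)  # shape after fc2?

Input shape: (22, 2403)
  -> after fc1: (22, 522)
Output shape: (22, 718)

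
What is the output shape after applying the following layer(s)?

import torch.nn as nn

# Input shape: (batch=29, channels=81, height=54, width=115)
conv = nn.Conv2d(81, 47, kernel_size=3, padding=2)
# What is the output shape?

Input shape: (29, 81, 54, 115)
Output shape: (29, 47, 56, 117)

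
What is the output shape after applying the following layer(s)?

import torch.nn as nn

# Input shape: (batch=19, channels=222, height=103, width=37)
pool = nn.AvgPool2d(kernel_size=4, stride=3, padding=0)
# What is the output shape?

Input shape: (19, 222, 103, 37)
Output shape: (19, 222, 34, 12)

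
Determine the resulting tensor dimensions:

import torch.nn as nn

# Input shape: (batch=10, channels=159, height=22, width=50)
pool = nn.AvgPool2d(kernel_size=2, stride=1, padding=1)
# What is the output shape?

Input shape: (10, 159, 22, 50)
Output shape: (10, 159, 23, 51)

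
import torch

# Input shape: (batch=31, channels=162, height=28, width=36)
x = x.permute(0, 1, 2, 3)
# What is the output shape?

Input shape: (31, 162, 28, 36)
Output shape: (31, 162, 28, 36)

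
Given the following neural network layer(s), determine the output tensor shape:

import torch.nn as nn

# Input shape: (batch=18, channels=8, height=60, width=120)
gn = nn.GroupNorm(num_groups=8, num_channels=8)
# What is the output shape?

Input shape: (18, 8, 60, 120)
Output shape: (18, 8, 60, 120)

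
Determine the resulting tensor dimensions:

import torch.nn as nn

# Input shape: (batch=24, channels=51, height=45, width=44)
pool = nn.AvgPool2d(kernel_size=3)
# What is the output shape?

Input shape: (24, 51, 45, 44)
Output shape: (24, 51, 15, 14)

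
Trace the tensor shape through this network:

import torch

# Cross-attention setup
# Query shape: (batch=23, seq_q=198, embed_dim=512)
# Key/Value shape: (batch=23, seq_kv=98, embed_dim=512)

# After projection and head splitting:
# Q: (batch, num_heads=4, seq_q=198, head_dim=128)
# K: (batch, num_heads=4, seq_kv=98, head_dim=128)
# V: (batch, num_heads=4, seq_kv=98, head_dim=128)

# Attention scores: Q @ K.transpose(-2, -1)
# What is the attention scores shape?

Input shape: (23, 198, 512)
Output shape: (23, 4, 198, 98)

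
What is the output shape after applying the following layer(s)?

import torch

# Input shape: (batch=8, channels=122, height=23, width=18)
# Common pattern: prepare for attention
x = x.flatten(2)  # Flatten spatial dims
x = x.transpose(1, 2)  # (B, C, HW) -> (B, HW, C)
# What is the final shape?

Input shape: (8, 122, 23, 18)
  -> after flatten(2): (8, 122, 414)
Output shape: (8, 414, 122)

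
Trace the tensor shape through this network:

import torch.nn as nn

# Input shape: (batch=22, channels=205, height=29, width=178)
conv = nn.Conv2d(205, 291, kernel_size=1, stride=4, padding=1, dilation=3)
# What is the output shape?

Input shape: (22, 205, 29, 178)
Output shape: (22, 291, 8, 45)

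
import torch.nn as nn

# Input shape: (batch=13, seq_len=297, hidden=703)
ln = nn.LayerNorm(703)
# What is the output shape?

Input shape: (13, 297, 703)
Output shape: (13, 297, 703)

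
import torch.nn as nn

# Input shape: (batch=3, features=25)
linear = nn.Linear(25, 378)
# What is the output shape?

Input shape: (3, 25)
Output shape: (3, 378)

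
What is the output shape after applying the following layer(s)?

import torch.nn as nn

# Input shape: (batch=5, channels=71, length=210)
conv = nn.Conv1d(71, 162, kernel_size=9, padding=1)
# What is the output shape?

Input shape: (5, 71, 210)
Output shape: (5, 162, 204)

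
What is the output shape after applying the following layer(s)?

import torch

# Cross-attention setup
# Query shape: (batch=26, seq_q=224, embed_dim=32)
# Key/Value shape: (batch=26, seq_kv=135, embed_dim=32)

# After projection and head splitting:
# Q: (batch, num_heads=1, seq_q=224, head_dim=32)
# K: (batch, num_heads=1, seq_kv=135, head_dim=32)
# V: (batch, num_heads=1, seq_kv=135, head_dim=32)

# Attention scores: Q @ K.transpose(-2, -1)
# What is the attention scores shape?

Input shape: (26, 224, 32)
Output shape: (26, 1, 224, 135)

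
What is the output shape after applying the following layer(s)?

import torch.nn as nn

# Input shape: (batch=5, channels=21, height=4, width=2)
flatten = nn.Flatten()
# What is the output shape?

Input shape: (5, 21, 4, 2)
Output shape: (5, 168)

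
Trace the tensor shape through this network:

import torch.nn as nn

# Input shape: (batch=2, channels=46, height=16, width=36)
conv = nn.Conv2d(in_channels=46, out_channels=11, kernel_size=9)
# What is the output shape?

Input shape: (2, 46, 16, 36)
Output shape: (2, 11, 8, 28)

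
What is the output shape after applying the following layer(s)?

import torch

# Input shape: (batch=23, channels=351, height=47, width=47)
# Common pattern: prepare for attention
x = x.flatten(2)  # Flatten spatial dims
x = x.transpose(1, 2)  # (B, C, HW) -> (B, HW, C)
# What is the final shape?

Input shape: (23, 351, 47, 47)
  -> after flatten(2): (23, 351, 2209)
Output shape: (23, 2209, 351)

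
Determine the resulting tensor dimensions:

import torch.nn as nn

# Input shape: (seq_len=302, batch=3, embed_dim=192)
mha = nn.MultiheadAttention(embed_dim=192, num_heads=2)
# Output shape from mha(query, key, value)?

Input shape: (302, 3, 192)
Output shape: (302, 3, 192)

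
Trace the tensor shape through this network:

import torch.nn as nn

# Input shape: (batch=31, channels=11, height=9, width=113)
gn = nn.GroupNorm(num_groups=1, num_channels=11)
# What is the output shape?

Input shape: (31, 11, 9, 113)
Output shape: (31, 11, 9, 113)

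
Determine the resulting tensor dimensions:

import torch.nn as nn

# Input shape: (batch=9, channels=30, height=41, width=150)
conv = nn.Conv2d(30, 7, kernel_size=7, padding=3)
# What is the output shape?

Input shape: (9, 30, 41, 150)
Output shape: (9, 7, 41, 150)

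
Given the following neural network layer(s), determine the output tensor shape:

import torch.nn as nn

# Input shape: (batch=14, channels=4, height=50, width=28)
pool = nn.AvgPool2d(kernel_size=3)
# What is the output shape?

Input shape: (14, 4, 50, 28)
Output shape: (14, 4, 16, 9)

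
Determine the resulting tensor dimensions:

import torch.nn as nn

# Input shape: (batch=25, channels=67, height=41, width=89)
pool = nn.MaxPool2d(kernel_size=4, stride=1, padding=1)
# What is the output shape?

Input shape: (25, 67, 41, 89)
Output shape: (25, 67, 40, 88)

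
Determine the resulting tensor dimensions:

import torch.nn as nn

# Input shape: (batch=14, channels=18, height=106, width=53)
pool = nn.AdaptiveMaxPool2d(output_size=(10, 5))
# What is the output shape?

Input shape: (14, 18, 106, 53)
Output shape: (14, 18, 10, 5)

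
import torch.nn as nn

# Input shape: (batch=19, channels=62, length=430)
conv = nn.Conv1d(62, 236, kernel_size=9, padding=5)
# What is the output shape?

Input shape: (19, 62, 430)
Output shape: (19, 236, 432)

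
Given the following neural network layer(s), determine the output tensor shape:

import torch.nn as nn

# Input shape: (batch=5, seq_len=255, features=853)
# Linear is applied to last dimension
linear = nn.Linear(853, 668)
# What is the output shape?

Input shape: (5, 255, 853)
Output shape: (5, 255, 668)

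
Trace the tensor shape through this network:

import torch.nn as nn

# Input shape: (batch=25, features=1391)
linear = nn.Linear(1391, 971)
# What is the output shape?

Input shape: (25, 1391)
Output shape: (25, 971)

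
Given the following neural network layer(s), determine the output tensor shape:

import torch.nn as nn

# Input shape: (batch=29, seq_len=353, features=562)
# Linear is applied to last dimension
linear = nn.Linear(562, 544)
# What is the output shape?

Input shape: (29, 353, 562)
Output shape: (29, 353, 544)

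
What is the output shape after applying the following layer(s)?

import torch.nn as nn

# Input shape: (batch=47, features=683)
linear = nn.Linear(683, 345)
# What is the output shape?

Input shape: (47, 683)
Output shape: (47, 345)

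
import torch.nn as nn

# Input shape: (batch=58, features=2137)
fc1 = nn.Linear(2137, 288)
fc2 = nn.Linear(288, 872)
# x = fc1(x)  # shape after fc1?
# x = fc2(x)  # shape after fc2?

Input shape: (58, 2137)
  -> after fc1: (58, 288)
Output shape: (58, 872)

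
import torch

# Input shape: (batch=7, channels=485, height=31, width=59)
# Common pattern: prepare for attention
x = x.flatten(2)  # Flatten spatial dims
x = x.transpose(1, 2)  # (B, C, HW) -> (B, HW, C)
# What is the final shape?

Input shape: (7, 485, 31, 59)
  -> after flatten(2): (7, 485, 1829)
Output shape: (7, 1829, 485)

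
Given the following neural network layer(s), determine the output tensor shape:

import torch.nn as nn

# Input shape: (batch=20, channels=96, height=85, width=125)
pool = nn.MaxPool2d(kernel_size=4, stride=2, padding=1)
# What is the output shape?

Input shape: (20, 96, 85, 125)
Output shape: (20, 96, 42, 62)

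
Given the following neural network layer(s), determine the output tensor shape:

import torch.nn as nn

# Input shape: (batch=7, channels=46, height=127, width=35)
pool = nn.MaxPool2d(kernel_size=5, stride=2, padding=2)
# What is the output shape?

Input shape: (7, 46, 127, 35)
Output shape: (7, 46, 64, 18)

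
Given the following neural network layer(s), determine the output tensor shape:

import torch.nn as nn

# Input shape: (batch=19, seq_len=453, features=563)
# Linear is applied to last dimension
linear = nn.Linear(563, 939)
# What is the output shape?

Input shape: (19, 453, 563)
Output shape: (19, 453, 939)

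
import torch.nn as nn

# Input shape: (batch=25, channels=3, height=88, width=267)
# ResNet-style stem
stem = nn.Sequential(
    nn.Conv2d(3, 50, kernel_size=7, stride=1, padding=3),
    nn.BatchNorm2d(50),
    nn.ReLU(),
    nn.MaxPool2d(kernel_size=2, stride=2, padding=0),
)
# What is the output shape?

Input shape: (25, 3, 88, 267)
  -> after Conv2d 7x7 stride=1: (25, 50, 88, 267)
Output shape: (25, 50, 44, 133)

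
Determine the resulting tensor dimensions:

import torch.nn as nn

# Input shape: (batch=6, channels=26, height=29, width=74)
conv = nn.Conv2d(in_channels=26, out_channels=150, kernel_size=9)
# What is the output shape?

Input shape: (6, 26, 29, 74)
Output shape: (6, 150, 21, 66)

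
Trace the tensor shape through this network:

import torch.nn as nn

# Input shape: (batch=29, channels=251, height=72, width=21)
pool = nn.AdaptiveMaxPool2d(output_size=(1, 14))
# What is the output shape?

Input shape: (29, 251, 72, 21)
Output shape: (29, 251, 1, 14)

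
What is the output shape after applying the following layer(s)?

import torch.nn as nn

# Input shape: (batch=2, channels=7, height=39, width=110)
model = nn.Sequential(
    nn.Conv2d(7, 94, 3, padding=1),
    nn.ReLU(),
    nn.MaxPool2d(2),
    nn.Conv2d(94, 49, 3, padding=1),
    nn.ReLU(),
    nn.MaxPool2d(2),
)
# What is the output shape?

Input shape: (2, 7, 39, 110)
  -> after first Conv2d: (2, 94, 39, 110)
  -> after first MaxPool2d: (2, 94, 19, 55)
  -> after second Conv2d: (2, 49, 19, 55)
Output shape: (2, 49, 9, 27)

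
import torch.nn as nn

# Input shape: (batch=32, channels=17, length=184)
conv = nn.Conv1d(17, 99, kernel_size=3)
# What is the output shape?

Input shape: (32, 17, 184)
Output shape: (32, 99, 182)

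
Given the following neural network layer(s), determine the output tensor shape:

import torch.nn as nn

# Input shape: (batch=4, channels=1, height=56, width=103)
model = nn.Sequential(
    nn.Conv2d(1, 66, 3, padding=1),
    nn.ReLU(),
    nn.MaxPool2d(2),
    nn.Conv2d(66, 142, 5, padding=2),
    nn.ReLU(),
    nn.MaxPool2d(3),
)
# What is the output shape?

Input shape: (4, 1, 56, 103)
  -> after first Conv2d: (4, 66, 56, 103)
  -> after first MaxPool2d: (4, 66, 28, 51)
  -> after second Conv2d: (4, 142, 28, 51)
Output shape: (4, 142, 9, 17)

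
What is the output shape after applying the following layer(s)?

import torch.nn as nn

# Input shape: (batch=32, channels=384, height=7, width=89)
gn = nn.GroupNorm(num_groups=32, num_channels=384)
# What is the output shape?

Input shape: (32, 384, 7, 89)
Output shape: (32, 384, 7, 89)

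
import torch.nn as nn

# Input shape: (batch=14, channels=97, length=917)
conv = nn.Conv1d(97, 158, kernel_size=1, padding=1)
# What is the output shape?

Input shape: (14, 97, 917)
Output shape: (14, 158, 919)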